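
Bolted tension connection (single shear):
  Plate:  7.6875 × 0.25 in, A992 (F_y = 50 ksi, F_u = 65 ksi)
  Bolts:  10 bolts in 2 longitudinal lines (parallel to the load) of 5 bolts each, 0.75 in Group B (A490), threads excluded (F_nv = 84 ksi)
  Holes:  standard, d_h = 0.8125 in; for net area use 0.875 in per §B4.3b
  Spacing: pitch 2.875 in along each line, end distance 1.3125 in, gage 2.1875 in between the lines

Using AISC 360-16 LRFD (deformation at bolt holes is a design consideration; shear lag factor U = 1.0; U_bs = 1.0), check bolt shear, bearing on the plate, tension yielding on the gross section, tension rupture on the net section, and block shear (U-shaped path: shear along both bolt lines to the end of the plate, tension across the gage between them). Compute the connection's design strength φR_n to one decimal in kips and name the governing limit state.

72.4 kips (net-section rupture governs)

Bolt shear: A_b = π(0.75)²/4 = 0.44179 in². φR_n = 0.75 × 84 × 0.44179 × 10 × 1 = 278.3 kips.
Bearing (0.25 in plate, F_u = 65 ksi): end bolts L_c = 1.3125 − 0.8125/2 = 0.90625, R_n = min(1.2×0.90625×0.25×65, 2.4×0.75×0.25×65) = 17.672 kips/bolt; interior L_c = 2.875 − 0.8125 = 2.0625, R_n = 29.25 kips/bolt. φR_n = 0.75 × (2×17.672 + 8×29.25) = 202.0 kips.
Tension yield (gross): A_g = 7.6875×0.25 = 1.9219 in². φR_n = 0.90 × 50 × 1.9219 = 86.5 kips.
Tension rupture (net): A_n = (7.6875 − 2×0.875)×0.25 = 1.4844 in² (U = 1.0, A_e = A_n). φR_n = 0.75 × 65 × 1.4844 = 72.4 kips.
Block shear: shear path 2×[1.3125+4×2.875] = 2×12.8125 in, A_gv = 6.4063, A_nv = 2×(12.8125 − 4.5×0.875)×0.25 = 4.4375 in²; tension across gage: (2.1875 − 1×0.875)×0.25 = 0.32813 in². R_n = min(0.6×65×4.4375, 0.6×50×6.4063) + 1.0×65×0.32813 = min(173.06, 192.19) + 21.328 = 194.39 kips. φR_n = 0.75 × 194.39 = 145.8 kips.
Governing: min(278.3, 202.0, 86.5, 72.4, 145.8) = 72.4 kips → net-section rupture.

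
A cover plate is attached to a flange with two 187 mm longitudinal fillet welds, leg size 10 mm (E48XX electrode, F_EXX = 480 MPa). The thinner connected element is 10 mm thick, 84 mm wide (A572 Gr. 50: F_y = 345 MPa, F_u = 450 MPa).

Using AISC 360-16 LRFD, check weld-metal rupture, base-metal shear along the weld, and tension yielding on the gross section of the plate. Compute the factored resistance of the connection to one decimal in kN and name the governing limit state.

Weld metal: throat = 0.707×10 = 7.07 mm, L = 2×187 = 374 mm. φR_n = 0.75 × 0.6 × 480 × 7.07 × 374 = 571.1 kN.
Base metal shear (10 mm plate): yield φR_n = 1.0×0.6×345×10×374 = 774.2 kN; rupture φR_n = 0.75×0.6×450×10×374 = 757.4 kN; take 757.4 kN (rupture).
Tension yield (gross): A_g = 84×10 = 840 mm². φR_n = 0.90 × 345 × 840 = 260.8 kN.
Governing: min(571.1, 757.4, 260.8) = 260.8 kN → gross-section yield.

260.8 kN (gross-section yield governs)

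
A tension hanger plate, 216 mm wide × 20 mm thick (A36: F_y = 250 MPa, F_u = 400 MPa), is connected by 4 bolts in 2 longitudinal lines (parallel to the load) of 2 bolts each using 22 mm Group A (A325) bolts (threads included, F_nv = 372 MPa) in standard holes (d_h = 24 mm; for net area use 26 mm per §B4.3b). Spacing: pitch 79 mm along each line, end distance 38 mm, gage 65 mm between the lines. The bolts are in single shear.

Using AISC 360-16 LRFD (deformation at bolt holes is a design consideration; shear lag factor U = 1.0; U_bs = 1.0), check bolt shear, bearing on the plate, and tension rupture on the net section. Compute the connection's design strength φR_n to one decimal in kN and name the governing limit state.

424.2 kN (bolt shear governs)

Bolt shear: A_b = π(22)²/4 = 380.13 mm². φR_n = 0.75 × 372 × 380.13 × 4 × 1 = 424.2 kN.
Bearing (20 mm plate, F_u = 400 MPa): end bolts L_c = 38 − 24/2 = 26, R_n = min(1.2×26×20×400, 2.4×22×20×400) = 249.6 kN/bolt; interior L_c = 79 − 24 = 55, R_n = 422.4 kN/bolt. φR_n = 0.75 × (2×249.6 + 2×422.4) = 1008.0 kN.
Tension rupture (net): A_n = (216 − 2×26)×20 = 3280 mm² (U = 1.0, A_e = A_n). φR_n = 0.75 × 400 × 3280 = 984.0 kN.
Governing: min(424.2, 1008.0, 984.0) = 424.2 kN → bolt shear.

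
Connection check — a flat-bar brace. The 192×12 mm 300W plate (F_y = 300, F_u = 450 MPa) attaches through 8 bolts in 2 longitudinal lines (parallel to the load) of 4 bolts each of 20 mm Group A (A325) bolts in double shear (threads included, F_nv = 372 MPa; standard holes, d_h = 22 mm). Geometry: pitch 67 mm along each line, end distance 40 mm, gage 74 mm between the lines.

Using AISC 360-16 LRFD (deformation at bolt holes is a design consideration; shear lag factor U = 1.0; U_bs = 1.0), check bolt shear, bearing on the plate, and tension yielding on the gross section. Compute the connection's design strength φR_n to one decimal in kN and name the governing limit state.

Bolt shear: A_b = π(20)²/4 = 314.16 mm². φR_n = 0.75 × 372 × 314.16 × 8 × 2 = 1402.4 kN.
Bearing (12 mm plate, F_u = 450 MPa): end bolts L_c = 40 − 22/2 = 29, R_n = min(1.2×29×12×450, 2.4×20×12×450) = 187.92 kN/bolt; interior L_c = 67 − 22 = 45, R_n = 259.2 kN/bolt. φR_n = 0.75 × (2×187.92 + 6×259.2) = 1448.3 kN.
Tension yield (gross): A_g = 192×12 = 2304 mm². φR_n = 0.90 × 300 × 2304 = 622.1 kN.
Governing: min(1402.4, 1448.3, 622.1) = 622.1 kN → gross-section yield.

622.1 kN (gross-section yield governs)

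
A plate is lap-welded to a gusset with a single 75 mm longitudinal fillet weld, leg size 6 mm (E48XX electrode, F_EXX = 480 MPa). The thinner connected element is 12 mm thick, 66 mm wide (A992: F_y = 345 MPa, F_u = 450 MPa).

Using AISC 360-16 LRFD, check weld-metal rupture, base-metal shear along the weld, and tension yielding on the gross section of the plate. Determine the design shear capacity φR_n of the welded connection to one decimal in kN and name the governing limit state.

68.7 kN (weld metal governs)

Weld metal: throat = 0.707×6 = 4.242 mm, L = 75 mm. φR_n = 0.75 × 0.6 × 480 × 4.242 × 75 = 68.7 kN.
Base metal shear (12 mm plate): yield φR_n = 1.0×0.6×345×12×75 = 186.3 kN; rupture φR_n = 0.75×0.6×450×12×75 = 182.3 kN; take 182.3 kN (rupture).
Tension yield (gross): A_g = 66×12 = 792 mm². φR_n = 0.90 × 345 × 792 = 245.9 kN.
Governing: min(68.7, 182.3, 245.9) = 68.7 kN → weld metal.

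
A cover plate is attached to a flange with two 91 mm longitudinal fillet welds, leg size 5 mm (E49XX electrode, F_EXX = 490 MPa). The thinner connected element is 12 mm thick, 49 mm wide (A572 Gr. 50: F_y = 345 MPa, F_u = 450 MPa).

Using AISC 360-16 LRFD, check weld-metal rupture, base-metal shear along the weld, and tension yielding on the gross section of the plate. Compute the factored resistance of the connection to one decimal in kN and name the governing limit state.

Weld metal: throat = 0.707×5 = 3.535 mm, L = 2×91 = 182 mm. φR_n = 0.75 × 0.6 × 490 × 3.535 × 182 = 141.9 kN.
Base metal shear (12 mm plate): yield φR_n = 1.0×0.6×345×12×182 = 452.1 kN; rupture φR_n = 0.75×0.6×450×12×182 = 442.3 kN; take 442.3 kN (rupture).
Tension yield (gross): A_g = 49×12 = 588 mm². φR_n = 0.90 × 345 × 588 = 182.6 kN.
Governing: min(141.9, 442.3, 182.6) = 141.9 kN → weld metal.

141.9 kN (weld metal governs)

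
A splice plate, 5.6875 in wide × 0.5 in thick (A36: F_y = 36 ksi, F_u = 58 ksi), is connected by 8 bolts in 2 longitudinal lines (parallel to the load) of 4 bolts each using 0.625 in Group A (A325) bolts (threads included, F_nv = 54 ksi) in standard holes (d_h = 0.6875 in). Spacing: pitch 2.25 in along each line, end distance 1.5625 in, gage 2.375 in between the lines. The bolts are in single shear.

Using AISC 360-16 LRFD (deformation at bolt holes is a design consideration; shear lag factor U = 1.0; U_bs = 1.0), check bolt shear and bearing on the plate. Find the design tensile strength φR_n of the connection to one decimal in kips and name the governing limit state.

99.4 kips (bolt shear governs)

Bolt shear: A_b = π(0.625)²/4 = 0.3068 in². φR_n = 0.75 × 54 × 0.3068 × 8 × 1 = 99.4 kips.
Bearing (0.5 in plate, F_u = 58 ksi): end bolts L_c = 1.5625 − 0.6875/2 = 1.21875, R_n = min(1.2×1.21875×0.5×58, 2.4×0.625×0.5×58) = 42.413 kips/bolt; interior L_c = 2.25 − 0.6875 = 1.5625, R_n = 43.5 kips/bolt. φR_n = 0.75 × (2×42.413 + 6×43.5) = 259.4 kips.
Governing: min(99.4, 259.4) = 99.4 kips → bolt shear.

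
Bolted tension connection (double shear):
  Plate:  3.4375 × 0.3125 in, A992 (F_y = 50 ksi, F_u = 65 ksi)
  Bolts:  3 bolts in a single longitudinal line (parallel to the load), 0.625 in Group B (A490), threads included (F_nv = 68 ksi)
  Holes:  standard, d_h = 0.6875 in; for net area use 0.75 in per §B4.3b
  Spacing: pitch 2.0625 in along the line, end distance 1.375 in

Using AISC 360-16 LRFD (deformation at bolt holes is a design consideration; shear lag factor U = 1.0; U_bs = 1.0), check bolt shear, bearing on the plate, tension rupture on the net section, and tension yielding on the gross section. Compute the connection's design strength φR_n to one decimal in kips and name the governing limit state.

Bolt shear: A_b = π(0.625)²/4 = 0.3068 in². φR_n = 0.75 × 68 × 0.3068 × 3 × 2 = 93.9 kips.
Bearing (0.3125 in plate, F_u = 65 ksi): end bolts L_c = 1.375 − 0.6875/2 = 1.03125, R_n = min(1.2×1.03125×0.3125×65, 2.4×0.625×0.3125×65) = 25.137 kips/bolt; interior L_c = 2.0625 − 0.6875 = 1.375, R_n = 30.469 kips/bolt. φR_n = 0.75 × (1×25.137 + 2×30.469) = 64.6 kips.
Tension rupture (net): A_n = (3.4375 − 1×0.75)×0.3125 = 0.83984 in² (U = 1.0, A_e = A_n). φR_n = 0.75 × 65 × 0.83984 = 40.9 kips.
Tension yield (gross): A_g = 3.4375×0.3125 = 1.0742 in². φR_n = 0.90 × 50 × 1.0742 = 48.3 kips.
Governing: min(93.9, 64.6, 40.9, 48.3) = 40.9 kips → net-section rupture.

40.9 kips (net-section rupture governs)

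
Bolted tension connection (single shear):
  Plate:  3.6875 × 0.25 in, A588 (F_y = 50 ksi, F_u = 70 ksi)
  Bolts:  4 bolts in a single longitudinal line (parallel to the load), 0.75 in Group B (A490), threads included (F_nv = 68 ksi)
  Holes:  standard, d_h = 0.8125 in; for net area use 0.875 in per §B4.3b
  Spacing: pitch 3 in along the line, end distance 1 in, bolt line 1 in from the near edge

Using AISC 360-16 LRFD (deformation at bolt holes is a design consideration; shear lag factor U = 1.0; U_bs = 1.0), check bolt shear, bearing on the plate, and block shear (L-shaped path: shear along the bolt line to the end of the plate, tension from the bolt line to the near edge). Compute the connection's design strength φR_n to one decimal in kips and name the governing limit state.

Bolt shear: A_b = π(0.75)²/4 = 0.44179 in². φR_n = 0.75 × 68 × 0.44179 × 4 × 1 = 90.1 kips.
Bearing (0.25 in plate, F_u = 70 ksi): end bolts L_c = 1 − 0.8125/2 = 0.59375, R_n = min(1.2×0.59375×0.25×70, 2.4×0.75×0.25×70) = 12.469 kips/bolt; interior L_c = 3 − 0.8125 = 2.1875, R_n = 31.5 kips/bolt. φR_n = 0.75 × (1×12.469 + 3×31.5) = 80.2 kips.
Block shear: shear path 1×[1+3×3] = 1×10 in, A_gv = 2.5, A_nv = 1×(10 − 3.5×0.875)×0.25 = 1.7344 in²; tension to near edge: (1 − 0.5×0.875)×0.25 = 0.14063 in². R_n = min(0.6×70×1.7344, 0.6×50×2.5) + 1.0×70×0.14063 = min(72.845, 75) + 9.8441 = 82.689 kips. φR_n = 0.75 × 82.689 = 62.0 kips.
Governing: min(90.1, 80.2, 62.0) = 62.0 kips → block shear.

62.0 kips (block shear governs)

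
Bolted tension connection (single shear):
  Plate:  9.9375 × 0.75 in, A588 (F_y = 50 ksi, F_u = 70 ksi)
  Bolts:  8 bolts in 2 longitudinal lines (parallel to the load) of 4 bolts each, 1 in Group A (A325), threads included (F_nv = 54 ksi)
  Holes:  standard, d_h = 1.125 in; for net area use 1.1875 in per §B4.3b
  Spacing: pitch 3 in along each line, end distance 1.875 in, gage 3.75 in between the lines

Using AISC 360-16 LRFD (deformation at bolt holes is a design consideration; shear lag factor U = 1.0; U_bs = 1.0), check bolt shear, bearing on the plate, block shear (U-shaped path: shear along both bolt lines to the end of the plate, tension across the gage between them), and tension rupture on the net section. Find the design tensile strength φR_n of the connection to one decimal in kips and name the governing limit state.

254.5 kips (bolt shear governs)

Bolt shear: A_b = π(1)²/4 = 0.7854 in². φR_n = 0.75 × 54 × 0.7854 × 8 × 1 = 254.5 kips.
Bearing (0.75 in plate, F_u = 70 ksi): end bolts L_c = 1.875 − 1.125/2 = 1.3125, R_n = min(1.2×1.3125×0.75×70, 2.4×1×0.75×70) = 82.688 kips/bolt; interior L_c = 3 − 1.125 = 1.875, R_n = 118.13 kips/bolt. φR_n = 0.75 × (2×82.688 + 6×118.13) = 655.6 kips.
Block shear: shear path 2×[1.875+3×3] = 2×10.875 in, A_gv = 16.313, A_nv = 2×(10.875 − 3.5×1.1875)×0.75 = 10.078 in²; tension across gage: (3.75 − 1×1.1875)×0.75 = 1.9219 in². R_n = min(0.6×70×10.078, 0.6×50×16.313) + 1.0×70×1.9219 = min(423.28, 489.39) + 134.53 = 557.81 kips. φR_n = 0.75 × 557.81 = 418.4 kips.
Tension rupture (net): A_n = (9.9375 − 2×1.1875)×0.75 = 5.6719 in² (U = 1.0, A_e = A_n). φR_n = 0.75 × 70 × 5.6719 = 297.8 kips.
Governing: min(254.5, 655.6, 418.4, 297.8) = 254.5 kips → bolt shear.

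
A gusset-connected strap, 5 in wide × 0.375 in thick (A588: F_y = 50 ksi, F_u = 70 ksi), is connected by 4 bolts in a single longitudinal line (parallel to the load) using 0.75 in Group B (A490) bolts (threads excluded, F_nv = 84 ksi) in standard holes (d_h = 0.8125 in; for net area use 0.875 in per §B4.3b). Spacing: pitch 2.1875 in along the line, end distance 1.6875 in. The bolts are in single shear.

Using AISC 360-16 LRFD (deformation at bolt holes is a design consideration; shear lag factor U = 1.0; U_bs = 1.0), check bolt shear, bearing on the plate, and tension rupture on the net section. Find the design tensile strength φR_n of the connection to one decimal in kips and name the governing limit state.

81.2 kips (net-section rupture governs)

Bolt shear: A_b = π(0.75)²/4 = 0.44179 in². φR_n = 0.75 × 84 × 0.44179 × 4 × 1 = 111.3 kips.
Bearing (0.375 in plate, F_u = 70 ksi): end bolts L_c = 1.6875 − 0.8125/2 = 1.28125, R_n = min(1.2×1.28125×0.375×70, 2.4×0.75×0.375×70) = 40.359 kips/bolt; interior L_c = 2.1875 − 0.8125 = 1.375, R_n = 43.313 kips/bolt. φR_n = 0.75 × (1×40.359 + 3×43.313) = 127.7 kips.
Tension rupture (net): A_n = (5 − 1×0.875)×0.375 = 1.5469 in² (U = 1.0, A_e = A_n). φR_n = 0.75 × 70 × 1.5469 = 81.2 kips.
Governing: min(111.3, 127.7, 81.2) = 81.2 kips → net-section rupture.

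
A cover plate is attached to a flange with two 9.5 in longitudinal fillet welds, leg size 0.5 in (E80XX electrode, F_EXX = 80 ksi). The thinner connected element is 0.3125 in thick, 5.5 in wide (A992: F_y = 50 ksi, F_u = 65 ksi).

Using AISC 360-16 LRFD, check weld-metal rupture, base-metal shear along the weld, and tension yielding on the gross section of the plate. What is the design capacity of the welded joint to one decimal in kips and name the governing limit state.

Weld metal: throat = 0.707×0.5 = 0.3535 in, L = 2×9.5 = 19 in. φR_n = 0.75 × 0.6 × 80 × 0.3535 × 19 = 241.8 kips.
Base metal shear (0.3125 in plate): yield φR_n = 1.0×0.6×50×0.3125×19 = 178.1 kips; rupture φR_n = 0.75×0.6×65×0.3125×19 = 173.7 kips; take 173.7 kips (rupture).
Tension yield (gross): A_g = 5.5×0.3125 = 1.7188 in². φR_n = 0.90 × 50 × 1.7188 = 77.3 kips.
Governing: min(241.8, 173.7, 77.3) = 77.3 kips → gross-section yield.

77.3 kips (gross-section yield governs)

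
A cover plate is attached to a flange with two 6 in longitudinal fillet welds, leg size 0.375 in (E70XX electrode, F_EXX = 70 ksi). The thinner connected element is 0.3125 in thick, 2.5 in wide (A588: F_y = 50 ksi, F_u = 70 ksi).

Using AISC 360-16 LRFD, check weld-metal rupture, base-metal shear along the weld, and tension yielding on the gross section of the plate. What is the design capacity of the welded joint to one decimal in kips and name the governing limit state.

35.2 kips (gross-section yield governs)

Weld metal: throat = 0.707×0.375 = 0.26513 in, L = 2×6 = 12 in. φR_n = 0.75 × 0.6 × 70 × 0.26513 × 12 = 100.2 kips.
Base metal shear (0.3125 in plate): yield φR_n = 1.0×0.6×50×0.3125×12 = 112.5 kips; rupture φR_n = 0.75×0.6×70×0.3125×12 = 118.1 kips; take 112.5 kips (yield).
Tension yield (gross): A_g = 2.5×0.3125 = 0.78125 in². φR_n = 0.90 × 50 × 0.78125 = 35.2 kips.
Governing: min(100.2, 112.5, 35.2) = 35.2 kips → gross-section yield.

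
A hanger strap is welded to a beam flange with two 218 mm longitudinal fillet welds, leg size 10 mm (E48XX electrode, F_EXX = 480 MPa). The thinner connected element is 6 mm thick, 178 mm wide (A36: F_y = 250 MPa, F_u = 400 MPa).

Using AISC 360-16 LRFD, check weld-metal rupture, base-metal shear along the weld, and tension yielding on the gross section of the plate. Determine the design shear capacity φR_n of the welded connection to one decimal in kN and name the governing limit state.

Weld metal: throat = 0.707×10 = 7.07 mm, L = 2×218 = 436 mm. φR_n = 0.75 × 0.6 × 480 × 7.07 × 436 = 665.8 kN.
Base metal shear (6 mm plate): yield φR_n = 1.0×0.6×250×6×436 = 392.4 kN; rupture φR_n = 0.75×0.6×400×6×436 = 470.9 kN; take 392.4 kN (yield).
Tension yield (gross): A_g = 178×6 = 1068 mm². φR_n = 0.90 × 250 × 1068 = 240.3 kN.
Governing: min(665.8, 392.4, 240.3) = 240.3 kN → gross-section yield.

240.3 kN (gross-section yield governs)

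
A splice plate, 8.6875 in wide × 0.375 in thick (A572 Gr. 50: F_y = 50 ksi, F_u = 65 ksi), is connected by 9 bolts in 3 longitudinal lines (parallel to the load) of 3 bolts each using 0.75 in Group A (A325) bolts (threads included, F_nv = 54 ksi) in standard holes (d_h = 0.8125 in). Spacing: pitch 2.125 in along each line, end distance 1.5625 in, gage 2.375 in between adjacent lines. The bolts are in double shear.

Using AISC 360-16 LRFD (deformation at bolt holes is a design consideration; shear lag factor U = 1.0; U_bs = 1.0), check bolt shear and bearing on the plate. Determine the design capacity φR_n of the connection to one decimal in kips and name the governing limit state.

Bolt shear: A_b = π(0.75)²/4 = 0.44179 in². φR_n = 0.75 × 54 × 0.44179 × 9 × 2 = 322.1 kips.
Bearing (0.375 in plate, F_u = 65 ksi): end bolts L_c = 1.5625 − 0.8125/2 = 1.15625, R_n = min(1.2×1.15625×0.375×65, 2.4×0.75×0.375×65) = 33.82 kips/bolt; interior L_c = 2.125 − 0.8125 = 1.3125, R_n = 38.391 kips/bolt. φR_n = 0.75 × (3×33.82 + 6×38.391) = 248.9 kips.
Governing: min(322.1, 248.9) = 248.9 kips → bearing.

248.9 kips (bearing governs)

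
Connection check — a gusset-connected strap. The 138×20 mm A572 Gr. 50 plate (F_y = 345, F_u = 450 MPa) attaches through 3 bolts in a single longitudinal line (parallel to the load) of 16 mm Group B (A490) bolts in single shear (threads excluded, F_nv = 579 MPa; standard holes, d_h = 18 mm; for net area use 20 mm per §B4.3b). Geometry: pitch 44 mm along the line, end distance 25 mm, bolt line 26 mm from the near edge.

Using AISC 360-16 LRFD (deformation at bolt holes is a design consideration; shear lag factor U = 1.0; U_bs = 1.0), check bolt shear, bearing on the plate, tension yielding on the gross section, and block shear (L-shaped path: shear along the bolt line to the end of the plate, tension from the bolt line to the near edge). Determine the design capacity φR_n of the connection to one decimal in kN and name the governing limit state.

Bolt shear: A_b = π(16)²/4 = 201.06 mm². φR_n = 0.75 × 579 × 201.06 × 3 × 1 = 261.9 kN.
Bearing (20 mm plate, F_u = 450 MPa): end bolts L_c = 25 − 18/2 = 16, R_n = min(1.2×16×20×450, 2.4×16×20×450) = 172.8 kN/bolt; interior L_c = 44 − 18 = 26, R_n = 280.8 kN/bolt. φR_n = 0.75 × (1×172.8 + 2×280.8) = 550.8 kN.
Tension yield (gross): A_g = 138×20 = 2760 mm². φR_n = 0.90 × 345 × 2760 = 857.0 kN.
Block shear: shear path 1×[25+2×44] = 1×113 mm, A_gv = 2260, A_nv = 1×(113 − 2.5×20)×20 = 1260 mm²; tension to near edge: (26 − 0.5×20)×20 = 320 mm². R_n = min(0.6×450×1260, 0.6×345×2260) + 1.0×450×320 = min(340.2, 467.82) + 144 = 484.2 kN. φR_n = 0.75 × 484.2 = 363.2 kN.
Governing: min(261.9, 550.8, 857.0, 363.2) = 261.9 kN → bolt shear.

261.9 kN (bolt shear governs)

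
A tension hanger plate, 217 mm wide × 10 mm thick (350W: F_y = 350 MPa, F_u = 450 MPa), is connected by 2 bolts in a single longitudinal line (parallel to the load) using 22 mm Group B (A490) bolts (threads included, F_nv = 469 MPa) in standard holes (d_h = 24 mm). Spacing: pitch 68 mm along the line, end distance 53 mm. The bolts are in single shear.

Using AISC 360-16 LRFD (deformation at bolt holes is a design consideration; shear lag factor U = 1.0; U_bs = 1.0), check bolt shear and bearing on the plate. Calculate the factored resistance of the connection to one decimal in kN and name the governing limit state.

267.4 kN (bolt shear governs)

Bolt shear: A_b = π(22)²/4 = 380.13 mm². φR_n = 0.75 × 469 × 380.13 × 2 × 1 = 267.4 kN.
Bearing (10 mm plate, F_u = 450 MPa): end bolts L_c = 53 − 24/2 = 41, R_n = min(1.2×41×10×450, 2.4×22×10×450) = 221.4 kN/bolt; interior L_c = 68 − 24 = 44, R_n = 237.6 kN/bolt. φR_n = 0.75 × (1×221.4 + 1×237.6) = 344.3 kN.
Governing: min(267.4, 344.3) = 267.4 kN → bolt shear.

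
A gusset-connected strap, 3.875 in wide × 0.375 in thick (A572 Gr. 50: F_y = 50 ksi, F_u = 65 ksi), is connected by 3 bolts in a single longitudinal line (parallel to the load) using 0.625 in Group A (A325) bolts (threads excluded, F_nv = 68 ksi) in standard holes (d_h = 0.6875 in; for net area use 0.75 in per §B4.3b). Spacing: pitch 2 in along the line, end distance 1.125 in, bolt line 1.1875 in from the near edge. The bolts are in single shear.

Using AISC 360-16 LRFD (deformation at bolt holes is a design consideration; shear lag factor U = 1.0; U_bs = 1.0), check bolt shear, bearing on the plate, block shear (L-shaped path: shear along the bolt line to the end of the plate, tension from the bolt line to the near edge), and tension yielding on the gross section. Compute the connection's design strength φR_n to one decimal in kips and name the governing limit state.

46.9 kips (bolt shear governs)

Bolt shear: A_b = π(0.625)²/4 = 0.3068 in². φR_n = 0.75 × 68 × 0.3068 × 3 × 1 = 46.9 kips.
Bearing (0.375 in plate, F_u = 65 ksi): end bolts L_c = 1.125 − 0.6875/2 = 0.78125, R_n = min(1.2×0.78125×0.375×65, 2.4×0.625×0.375×65) = 22.852 kips/bolt; interior L_c = 2 − 0.6875 = 1.3125, R_n = 36.563 kips/bolt. φR_n = 0.75 × (1×22.852 + 2×36.563) = 72.0 kips.
Block shear: shear path 1×[1.125+2×2] = 1×5.125 in, A_gv = 1.9219, A_nv = 1×(5.125 − 2.5×0.75)×0.375 = 1.2188 in²; tension to near edge: (1.1875 − 0.5×0.75)×0.375 = 0.30469 in². R_n = min(0.6×65×1.2188, 0.6×50×1.9219) + 1.0×65×0.30469 = min(47.533, 57.657) + 19.805 = 67.338 kips. φR_n = 0.75 × 67.338 = 50.5 kips.
Tension yield (gross): A_g = 3.875×0.375 = 1.4531 in². φR_n = 0.90 × 50 × 1.4531 = 65.4 kips.
Governing: min(46.9, 72.0, 50.5, 65.4) = 46.9 kips → bolt shear.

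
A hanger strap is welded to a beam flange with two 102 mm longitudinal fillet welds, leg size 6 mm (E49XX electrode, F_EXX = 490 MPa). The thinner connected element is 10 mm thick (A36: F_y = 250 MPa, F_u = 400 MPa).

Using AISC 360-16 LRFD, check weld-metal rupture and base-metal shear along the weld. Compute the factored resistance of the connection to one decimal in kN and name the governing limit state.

Weld metal: throat = 0.707×6 = 4.242 mm, L = 2×102 = 204 mm. φR_n = 0.75 × 0.6 × 490 × 4.242 × 204 = 190.8 kN.
Base metal shear (10 mm plate): yield φR_n = 1.0×0.6×250×10×204 = 306.0 kN; rupture φR_n = 0.75×0.6×400×10×204 = 367.2 kN; take 306.0 kN (yield).
Governing: min(190.8, 306.0) = 190.8 kN → weld metal.

190.8 kN (weld metal governs)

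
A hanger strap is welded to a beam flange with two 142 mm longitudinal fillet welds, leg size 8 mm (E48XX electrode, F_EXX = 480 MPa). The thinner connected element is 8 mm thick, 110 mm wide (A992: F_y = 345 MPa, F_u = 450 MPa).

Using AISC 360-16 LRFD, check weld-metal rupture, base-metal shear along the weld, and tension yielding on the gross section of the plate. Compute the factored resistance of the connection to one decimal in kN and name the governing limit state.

273.2 kN (gross-section yield governs)

Weld metal: throat = 0.707×8 = 5.656 mm, L = 2×142 = 284 mm. φR_n = 0.75 × 0.6 × 480 × 5.656 × 284 = 347.0 kN.
Base metal shear (8 mm plate): yield φR_n = 1.0×0.6×345×8×284 = 470.3 kN; rupture φR_n = 0.75×0.6×450×8×284 = 460.1 kN; take 460.1 kN (rupture).
Tension yield (gross): A_g = 110×8 = 880 mm². φR_n = 0.90 × 345 × 880 = 273.2 kN.
Governing: min(347.0, 460.1, 273.2) = 273.2 kN → gross-section yield.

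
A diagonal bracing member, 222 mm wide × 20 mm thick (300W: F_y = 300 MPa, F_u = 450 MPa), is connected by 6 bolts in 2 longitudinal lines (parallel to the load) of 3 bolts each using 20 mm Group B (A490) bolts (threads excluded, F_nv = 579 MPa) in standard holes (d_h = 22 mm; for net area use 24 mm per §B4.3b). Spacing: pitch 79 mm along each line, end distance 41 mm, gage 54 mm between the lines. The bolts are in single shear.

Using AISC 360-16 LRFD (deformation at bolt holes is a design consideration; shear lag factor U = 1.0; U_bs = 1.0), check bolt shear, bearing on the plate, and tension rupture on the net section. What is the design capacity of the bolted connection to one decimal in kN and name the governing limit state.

818.5 kN (bolt shear governs)

Bolt shear: A_b = π(20)²/4 = 314.16 mm². φR_n = 0.75 × 579 × 314.16 × 6 × 1 = 818.5 kN.
Bearing (20 mm plate, F_u = 450 MPa): end bolts L_c = 41 − 22/2 = 30, R_n = min(1.2×30×20×450, 2.4×20×20×450) = 324 kN/bolt; interior L_c = 79 − 22 = 57, R_n = 432 kN/bolt. φR_n = 0.75 × (2×324 + 4×432) = 1782.0 kN.
Tension rupture (net): A_n = (222 − 2×24)×20 = 3480 mm² (U = 1.0, A_e = A_n). φR_n = 0.75 × 450 × 3480 = 1174.5 kN.
Governing: min(818.5, 1782.0, 1174.5) = 818.5 kN → bolt shear.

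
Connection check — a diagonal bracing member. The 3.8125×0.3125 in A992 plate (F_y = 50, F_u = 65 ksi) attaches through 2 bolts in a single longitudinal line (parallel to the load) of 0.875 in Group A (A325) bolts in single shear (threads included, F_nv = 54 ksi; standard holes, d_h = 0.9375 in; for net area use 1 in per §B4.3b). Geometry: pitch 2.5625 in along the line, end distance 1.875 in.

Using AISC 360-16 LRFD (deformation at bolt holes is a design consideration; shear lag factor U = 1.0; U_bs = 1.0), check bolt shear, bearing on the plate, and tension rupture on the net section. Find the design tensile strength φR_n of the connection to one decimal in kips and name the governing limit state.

Bolt shear: A_b = π(0.875)²/4 = 0.60132 in². φR_n = 0.75 × 54 × 0.60132 × 2 × 1 = 48.7 kips.
Bearing (0.3125 in plate, F_u = 65 ksi): end bolts L_c = 1.875 − 0.9375/2 = 1.40625, R_n = min(1.2×1.40625×0.3125×65, 2.4×0.875×0.3125×65) = 34.277 kips/bolt; interior L_c = 2.5625 − 0.9375 = 1.625, R_n = 39.609 kips/bolt. φR_n = 0.75 × (1×34.277 + 1×39.609) = 55.4 kips.
Tension rupture (net): A_n = (3.8125 − 1×1)×0.3125 = 0.87891 in² (U = 1.0, A_e = A_n). φR_n = 0.75 × 65 × 0.87891 = 42.8 kips.
Governing: min(48.7, 55.4, 42.8) = 42.8 kips → net-section rupture.

42.8 kips (net-section rupture governs)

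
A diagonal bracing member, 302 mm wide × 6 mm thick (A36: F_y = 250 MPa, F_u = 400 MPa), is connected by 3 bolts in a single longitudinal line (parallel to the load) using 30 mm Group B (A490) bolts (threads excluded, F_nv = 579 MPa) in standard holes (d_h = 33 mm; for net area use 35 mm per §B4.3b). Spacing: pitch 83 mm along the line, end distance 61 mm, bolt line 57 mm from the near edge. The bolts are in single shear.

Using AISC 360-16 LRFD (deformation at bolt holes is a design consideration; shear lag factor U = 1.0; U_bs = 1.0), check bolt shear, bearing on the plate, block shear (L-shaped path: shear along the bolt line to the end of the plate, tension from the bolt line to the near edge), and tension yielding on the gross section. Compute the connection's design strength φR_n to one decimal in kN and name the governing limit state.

Bolt shear: A_b = π(30)²/4 = 706.86 mm². φR_n = 0.75 × 579 × 706.86 × 3 × 1 = 920.9 kN.
Bearing (6 mm plate, F_u = 400 MPa): end bolts L_c = 61 − 33/2 = 44.5, R_n = min(1.2×44.5×6×400, 2.4×30×6×400) = 128.16 kN/bolt; interior L_c = 83 − 33 = 50, R_n = 144 kN/bolt. φR_n = 0.75 × (1×128.16 + 2×144) = 312.1 kN.
Block shear: shear path 1×[61+2×83] = 1×227 mm, A_gv = 1362, A_nv = 1×(227 − 2.5×35)×6 = 837 mm²; tension to near edge: (57 − 0.5×35)×6 = 237 mm². R_n = min(0.6×400×837, 0.6×250×1362) + 1.0×400×237 = min(200.88, 204.3) + 94.8 = 295.68 kN. φR_n = 0.75 × 295.68 = 221.8 kN.
Tension yield (gross): A_g = 302×6 = 1812 mm². φR_n = 0.90 × 250 × 1812 = 407.7 kN.
Governing: min(920.9, 312.1, 221.8, 407.7) = 221.8 kN → block shear.

221.8 kN (block shear governs)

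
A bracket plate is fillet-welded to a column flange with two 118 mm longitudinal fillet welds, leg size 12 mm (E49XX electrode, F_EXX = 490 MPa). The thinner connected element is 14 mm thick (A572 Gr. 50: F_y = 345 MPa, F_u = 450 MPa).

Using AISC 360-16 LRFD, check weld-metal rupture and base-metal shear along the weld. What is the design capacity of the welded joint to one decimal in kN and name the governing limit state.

Weld metal: throat = 0.707×12 = 8.484 mm, L = 2×118 = 236 mm. φR_n = 0.75 × 0.6 × 490 × 8.484 × 236 = 441.5 kN.
Base metal shear (14 mm plate): yield φR_n = 1.0×0.6×345×14×236 = 683.9 kN; rupture φR_n = 0.75×0.6×450×14×236 = 669.1 kN; take 669.1 kN (rupture).
Governing: min(441.5, 669.1) = 441.5 kN → weld metal.

441.5 kN (weld metal governs)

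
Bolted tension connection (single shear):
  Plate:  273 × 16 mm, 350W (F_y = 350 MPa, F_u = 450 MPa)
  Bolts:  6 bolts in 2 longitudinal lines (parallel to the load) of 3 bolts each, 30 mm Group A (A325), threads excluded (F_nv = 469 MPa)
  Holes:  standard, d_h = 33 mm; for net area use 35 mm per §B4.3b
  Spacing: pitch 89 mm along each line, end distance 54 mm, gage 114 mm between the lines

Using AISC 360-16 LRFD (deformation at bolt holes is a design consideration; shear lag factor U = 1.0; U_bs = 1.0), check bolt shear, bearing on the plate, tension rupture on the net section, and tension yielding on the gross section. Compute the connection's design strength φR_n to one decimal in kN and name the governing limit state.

1096.2 kN (net-section rupture governs)

Bolt shear: A_b = π(30)²/4 = 706.86 mm². φR_n = 0.75 × 469 × 706.86 × 6 × 1 = 1491.8 kN.
Bearing (16 mm plate, F_u = 450 MPa): end bolts L_c = 54 − 33/2 = 37.5, R_n = min(1.2×37.5×16×450, 2.4×30×16×450) = 324 kN/bolt; interior L_c = 89 − 33 = 56, R_n = 483.84 kN/bolt. φR_n = 0.75 × (2×324 + 4×483.84) = 1937.5 kN.
Tension rupture (net): A_n = (273 − 2×35)×16 = 3248 mm² (U = 1.0, A_e = A_n). φR_n = 0.75 × 450 × 3248 = 1096.2 kN.
Tension yield (gross): A_g = 273×16 = 4368 mm². φR_n = 0.90 × 350 × 4368 = 1375.9 kN.
Governing: min(1491.8, 1937.5, 1096.2, 1375.9) = 1096.2 kN → net-section rupture.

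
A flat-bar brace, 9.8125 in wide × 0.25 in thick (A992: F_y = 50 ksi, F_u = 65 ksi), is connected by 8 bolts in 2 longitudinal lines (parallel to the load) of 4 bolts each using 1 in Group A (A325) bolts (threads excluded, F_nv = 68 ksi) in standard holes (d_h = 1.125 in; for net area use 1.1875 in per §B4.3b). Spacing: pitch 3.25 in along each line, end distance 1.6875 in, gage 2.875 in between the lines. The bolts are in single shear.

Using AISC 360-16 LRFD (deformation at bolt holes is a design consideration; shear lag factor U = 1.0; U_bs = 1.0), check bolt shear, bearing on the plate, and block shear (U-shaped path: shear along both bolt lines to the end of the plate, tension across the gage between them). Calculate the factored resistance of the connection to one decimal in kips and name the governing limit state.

Bolt shear: A_b = π(1)²/4 = 0.7854 in². φR_n = 0.75 × 68 × 0.7854 × 8 × 1 = 320.4 kips.
Bearing (0.25 in plate, F_u = 65 ksi): end bolts L_c = 1.6875 − 1.125/2 = 1.125, R_n = min(1.2×1.125×0.25×65, 2.4×1×0.25×65) = 21.938 kips/bolt; interior L_c = 3.25 − 1.125 = 2.125, R_n = 39 kips/bolt. φR_n = 0.75 × (2×21.938 + 6×39) = 208.4 kips.
Block shear: shear path 2×[1.6875+3×3.25] = 2×11.4375 in, A_gv = 5.7188, A_nv = 2×(11.4375 − 3.5×1.1875)×0.25 = 3.6406 in²; tension across gage: (2.875 − 1×1.1875)×0.25 = 0.42188 in². R_n = min(0.6×65×3.6406, 0.6×50×5.7188) + 1.0×65×0.42188 = min(141.98, 171.56) + 27.422 = 169.4 kips. φR_n = 0.75 × 169.4 = 127.1 kips.
Governing: min(320.4, 208.4, 127.1) = 127.1 kips → block shear.

127.1 kips (block shear governs)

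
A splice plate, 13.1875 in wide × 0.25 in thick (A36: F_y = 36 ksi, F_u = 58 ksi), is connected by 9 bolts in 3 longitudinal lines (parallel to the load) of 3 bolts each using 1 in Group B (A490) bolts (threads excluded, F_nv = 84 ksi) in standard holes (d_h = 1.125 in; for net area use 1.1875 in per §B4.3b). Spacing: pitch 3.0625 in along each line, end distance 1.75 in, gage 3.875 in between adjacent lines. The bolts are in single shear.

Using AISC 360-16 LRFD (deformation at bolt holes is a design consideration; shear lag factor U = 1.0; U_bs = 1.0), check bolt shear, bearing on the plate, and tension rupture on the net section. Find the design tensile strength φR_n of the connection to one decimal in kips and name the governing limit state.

Bolt shear: A_b = π(1)²/4 = 0.7854 in². φR_n = 0.75 × 84 × 0.7854 × 9 × 1 = 445.3 kips.
Bearing (0.25 in plate, F_u = 58 ksi): end bolts L_c = 1.75 − 1.125/2 = 1.1875, R_n = min(1.2×1.1875×0.25×58, 2.4×1×0.25×58) = 20.663 kips/bolt; interior L_c = 3.0625 − 1.125 = 1.9375, R_n = 33.713 kips/bolt. φR_n = 0.75 × (3×20.663 + 6×33.713) = 198.2 kips.
Tension rupture (net): A_n = (13.1875 − 3×1.1875)×0.25 = 2.4063 in² (U = 1.0, A_e = A_n). φR_n = 0.75 × 58 × 2.4063 = 104.7 kips.
Governing: min(445.3, 198.2, 104.7) = 104.7 kips → net-section rupture.

104.7 kips (net-section rupture governs)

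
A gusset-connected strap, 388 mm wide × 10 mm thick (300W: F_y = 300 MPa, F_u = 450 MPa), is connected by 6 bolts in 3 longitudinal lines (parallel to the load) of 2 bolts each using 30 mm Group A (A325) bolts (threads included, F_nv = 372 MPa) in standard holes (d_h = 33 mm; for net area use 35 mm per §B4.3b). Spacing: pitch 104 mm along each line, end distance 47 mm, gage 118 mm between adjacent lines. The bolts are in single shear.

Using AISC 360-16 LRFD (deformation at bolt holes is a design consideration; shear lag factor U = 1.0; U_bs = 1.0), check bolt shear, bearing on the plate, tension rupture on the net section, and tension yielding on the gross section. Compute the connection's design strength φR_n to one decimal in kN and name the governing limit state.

955.1 kN (net-section rupture governs)

Bolt shear: A_b = π(30)²/4 = 706.86 mm². φR_n = 0.75 × 372 × 706.86 × 6 × 1 = 1183.3 kN.
Bearing (10 mm plate, F_u = 450 MPa): end bolts L_c = 47 − 33/2 = 30.5, R_n = min(1.2×30.5×10×450, 2.4×30×10×450) = 164.7 kN/bolt; interior L_c = 104 − 33 = 71, R_n = 324 kN/bolt. φR_n = 0.75 × (3×164.7 + 3×324) = 1099.6 kN.
Tension rupture (net): A_n = (388 − 3×35)×10 = 2830 mm² (U = 1.0, A_e = A_n). φR_n = 0.75 × 450 × 2830 = 955.1 kN.
Tension yield (gross): A_g = 388×10 = 3880 mm². φR_n = 0.90 × 300 × 3880 = 1047.6 kN.
Governing: min(1183.3, 1099.6, 955.1, 1047.6) = 955.1 kN → net-section rupture.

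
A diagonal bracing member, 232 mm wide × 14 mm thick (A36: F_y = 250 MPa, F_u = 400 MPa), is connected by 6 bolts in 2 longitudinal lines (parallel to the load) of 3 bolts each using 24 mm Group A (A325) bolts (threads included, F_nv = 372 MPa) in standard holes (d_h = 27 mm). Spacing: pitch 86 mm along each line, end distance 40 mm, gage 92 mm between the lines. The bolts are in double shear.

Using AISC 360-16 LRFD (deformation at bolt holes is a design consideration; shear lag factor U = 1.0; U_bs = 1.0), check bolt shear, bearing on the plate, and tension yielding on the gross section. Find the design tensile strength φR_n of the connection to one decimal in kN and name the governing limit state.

730.8 kN (gross-section yield governs)

Bolt shear: A_b = π(24)²/4 = 452.39 mm². φR_n = 0.75 × 372 × 452.39 × 6 × 2 = 1514.6 kN.
Bearing (14 mm plate, F_u = 400 MPa): end bolts L_c = 40 − 27/2 = 26.5, R_n = min(1.2×26.5×14×400, 2.4×24×14×400) = 178.08 kN/bolt; interior L_c = 86 − 27 = 59, R_n = 322.56 kN/bolt. φR_n = 0.75 × (2×178.08 + 4×322.56) = 1234.8 kN.
Tension yield (gross): A_g = 232×14 = 3248 mm². φR_n = 0.90 × 250 × 3248 = 730.8 kN.
Governing: min(1514.6, 1234.8, 730.8) = 730.8 kN → gross-section yield.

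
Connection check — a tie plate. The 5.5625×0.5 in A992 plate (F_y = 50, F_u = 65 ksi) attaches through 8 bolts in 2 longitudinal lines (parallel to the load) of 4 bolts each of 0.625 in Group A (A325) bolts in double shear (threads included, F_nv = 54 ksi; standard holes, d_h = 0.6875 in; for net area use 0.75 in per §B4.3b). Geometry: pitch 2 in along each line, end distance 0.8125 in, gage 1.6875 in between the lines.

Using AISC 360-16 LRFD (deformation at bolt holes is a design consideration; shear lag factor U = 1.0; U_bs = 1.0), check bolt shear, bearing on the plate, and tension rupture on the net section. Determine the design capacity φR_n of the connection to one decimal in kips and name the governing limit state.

Bolt shear: A_b = π(0.625)²/4 = 0.3068 in². φR_n = 0.75 × 54 × 0.3068 × 8 × 2 = 198.8 kips.
Bearing (0.5 in plate, F_u = 65 ksi): end bolts L_c = 0.8125 − 0.6875/2 = 0.46875, R_n = min(1.2×0.46875×0.5×65, 2.4×0.625×0.5×65) = 18.281 kips/bolt; interior L_c = 2 − 0.6875 = 1.3125, R_n = 48.75 kips/bolt. φR_n = 0.75 × (2×18.281 + 6×48.75) = 246.8 kips.
Tension rupture (net): A_n = (5.5625 − 2×0.75)×0.5 = 2.0313 in² (U = 1.0, A_e = A_n). φR_n = 0.75 × 65 × 2.0313 = 99.0 kips.
Governing: min(198.8, 246.8, 99.0) = 99.0 kips → net-section rupture.

99.0 kips (net-section rupture governs)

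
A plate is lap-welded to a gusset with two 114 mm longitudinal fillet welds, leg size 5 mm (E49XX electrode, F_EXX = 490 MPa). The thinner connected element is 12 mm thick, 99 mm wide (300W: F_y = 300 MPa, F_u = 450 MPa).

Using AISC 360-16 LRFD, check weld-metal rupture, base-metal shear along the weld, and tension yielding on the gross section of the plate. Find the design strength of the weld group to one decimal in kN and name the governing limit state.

Weld metal: throat = 0.707×5 = 3.535 mm, L = 2×114 = 228 mm. φR_n = 0.75 × 0.6 × 490 × 3.535 × 228 = 177.7 kN.
Base metal shear (12 mm plate): yield φR_n = 1.0×0.6×300×12×228 = 492.5 kN; rupture φR_n = 0.75×0.6×450×12×228 = 554.0 kN; take 492.5 kN (yield).
Tension yield (gross): A_g = 99×12 = 1188 mm². φR_n = 0.90 × 300 × 1188 = 320.8 kN.
Governing: min(177.7, 492.5, 320.8) = 177.7 kN → weld metal.

177.7 kN (weld metal governs)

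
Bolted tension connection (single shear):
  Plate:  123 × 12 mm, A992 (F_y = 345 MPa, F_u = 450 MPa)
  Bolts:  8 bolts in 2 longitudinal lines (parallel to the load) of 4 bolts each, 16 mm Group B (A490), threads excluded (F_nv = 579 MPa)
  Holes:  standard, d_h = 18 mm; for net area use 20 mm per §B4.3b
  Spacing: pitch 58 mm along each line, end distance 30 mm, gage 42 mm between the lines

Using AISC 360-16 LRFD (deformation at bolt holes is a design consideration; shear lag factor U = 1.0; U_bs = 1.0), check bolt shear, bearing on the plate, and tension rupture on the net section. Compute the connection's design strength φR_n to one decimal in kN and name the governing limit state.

Bolt shear: A_b = π(16)²/4 = 201.06 mm². φR_n = 0.75 × 579 × 201.06 × 8 × 1 = 698.5 kN.
Bearing (12 mm plate, F_u = 450 MPa): end bolts L_c = 30 − 18/2 = 21, R_n = min(1.2×21×12×450, 2.4×16×12×450) = 136.08 kN/bolt; interior L_c = 58 − 18 = 40, R_n = 207.36 kN/bolt. φR_n = 0.75 × (2×136.08 + 6×207.36) = 1137.2 kN.
Tension rupture (net): A_n = (123 − 2×20)×12 = 996 mm² (U = 1.0, A_e = A_n). φR_n = 0.75 × 450 × 996 = 336.2 kN.
Governing: min(698.5, 1137.2, 336.2) = 336.2 kN → net-section rupture.

336.2 kN (net-section rupture governs)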